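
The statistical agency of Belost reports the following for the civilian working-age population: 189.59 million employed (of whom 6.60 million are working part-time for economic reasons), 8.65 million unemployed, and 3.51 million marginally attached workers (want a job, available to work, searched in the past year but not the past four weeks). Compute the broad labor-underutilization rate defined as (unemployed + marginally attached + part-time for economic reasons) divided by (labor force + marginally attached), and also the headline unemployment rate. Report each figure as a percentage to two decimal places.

Labor force = 189.59 + 8.65 = 198.24 million.
Numerator = 8.65 + 3.51 + 6.60 = 18.76 million.
Denominator = 198.24 + 3.51 = 201.75 million.
Broad rate = 18.76 / 201.75 = 9.30%.
Headline unemployment rate = 8.65 / 198.24 = 4.36%.

Broad underutilization rate ≈ 9.30%; headline unemployment rate ≈ 4.36%.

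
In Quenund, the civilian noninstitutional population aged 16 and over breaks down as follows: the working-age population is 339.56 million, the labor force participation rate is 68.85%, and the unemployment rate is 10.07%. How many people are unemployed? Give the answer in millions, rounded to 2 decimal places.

Labor force = 0.6885 × 339.56 = 233.79 million.
Unemployed = 0.1007 × 233.79 ≈ 23.54 million.

About 23.54 million are unemployed.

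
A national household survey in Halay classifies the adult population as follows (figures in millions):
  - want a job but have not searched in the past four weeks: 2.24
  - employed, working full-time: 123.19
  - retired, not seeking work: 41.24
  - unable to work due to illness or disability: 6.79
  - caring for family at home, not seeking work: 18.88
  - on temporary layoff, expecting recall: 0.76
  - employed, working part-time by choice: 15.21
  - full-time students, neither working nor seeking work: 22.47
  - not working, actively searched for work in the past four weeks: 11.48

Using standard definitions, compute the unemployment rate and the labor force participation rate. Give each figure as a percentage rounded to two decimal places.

Employed = 123.19 + 15.21 = 138.40 million.
Unemployed = 0.76 + 11.48 = 12.24 million (jobless and actively searching, or on temporary layoff).
Labor force = 138.40 + 12.24 = 150.64 million.
Not in labor force = 2.24 + 41.24 + 6.79 + 18.88 + 22.47 = 91.62 million (those not working and not actively searching are outside the labor force — including those who want a job but have given up searching).
Civilian working-age population = 150.64 + 91.62 = 242.26 million.
Unemployment rate = 12.24 / 150.64 = 8.13%.
Labor force participation rate = 150.64 / 242.26 = 62.18%.

Unemployment rate ≈ 8.13%; labor force participation rate ≈ 62.18%.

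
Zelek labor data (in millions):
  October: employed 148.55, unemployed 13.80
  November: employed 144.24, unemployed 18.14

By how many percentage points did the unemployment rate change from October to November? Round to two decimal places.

October: labor force = 148.55 + 13.80 = 162.35; u = 13.80/162.35 = 8.50%.
November: labor force = 144.24 + 18.14 = 162.38; u = 18.14/162.38 = 11.17%.
Change = 11.17% − 8.50% = +2.67 pp.

The unemployment rate changed by +2.67 percentage points.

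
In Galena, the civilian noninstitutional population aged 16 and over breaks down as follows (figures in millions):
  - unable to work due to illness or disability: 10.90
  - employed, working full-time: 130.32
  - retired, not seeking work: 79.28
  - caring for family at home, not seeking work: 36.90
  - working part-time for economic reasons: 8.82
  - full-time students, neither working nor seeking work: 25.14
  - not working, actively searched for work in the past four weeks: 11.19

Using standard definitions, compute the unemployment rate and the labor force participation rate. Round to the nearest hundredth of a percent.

Employed = 130.32 + 8.82 = 139.14 million (anyone who worked, including part-time for economic reasons, counts as employed).
Unemployed = 11.19 million.
Labor force = 139.14 + 11.19 = 150.33 million.
Not in labor force = 10.90 + 79.28 + 36.90 + 25.14 = 152.22 million (those not working and not actively searching are outside the labor force).
Civilian working-age population = 150.33 + 152.22 = 302.55 million.
Unemployment rate = 11.19 / 150.33 = 7.44%.
Labor force participation rate = 150.33 / 302.55 = 49.69%.

Unemployment rate ≈ 7.44%; labor force participation rate ≈ 49.69%.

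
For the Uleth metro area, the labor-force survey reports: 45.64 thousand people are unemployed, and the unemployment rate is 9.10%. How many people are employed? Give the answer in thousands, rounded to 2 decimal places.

About 455.90 thousand are employed.

Labor force = U / u = 45.64 / 0.0910 ≈ 501.54 thousand.
Employed = labor force − unemployed = 501.54 − 45.64 = 455.90 thousand.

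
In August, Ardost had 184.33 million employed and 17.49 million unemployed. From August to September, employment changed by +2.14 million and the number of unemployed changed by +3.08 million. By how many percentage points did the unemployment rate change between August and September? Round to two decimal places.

August: labor force = 184.33 + 17.49 = 201.82; u = 17.49/201.82 = 8.67%.
September: labor force = 186.47 + 20.57 = 207.04; u = 20.57/207.04 = 9.94%.
Change = 9.94% − 8.67% = +1.27 pp.

The unemployment rate changed by +1.27 percentage points.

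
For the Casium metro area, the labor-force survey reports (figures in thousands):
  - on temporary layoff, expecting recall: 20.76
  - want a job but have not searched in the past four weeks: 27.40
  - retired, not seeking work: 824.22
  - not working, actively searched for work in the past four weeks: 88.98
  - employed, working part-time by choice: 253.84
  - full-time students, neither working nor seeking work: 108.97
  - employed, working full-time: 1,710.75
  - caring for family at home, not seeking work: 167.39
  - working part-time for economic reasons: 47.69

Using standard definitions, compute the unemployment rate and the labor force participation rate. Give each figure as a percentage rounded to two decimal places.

Employed = 253.84 + 1,710.75 + 47.69 = 2,012.28 thousand (anyone who worked, including part-time for economic reasons, counts as employed).
Unemployed = 20.76 + 88.98 = 109.74 thousand (jobless and actively searching, or on temporary layoff).
Labor force = 2,012.28 + 109.74 = 2,122.02 thousand.
Not in labor force = 27.40 + 824.22 + 108.97 + 167.39 = 1,127.98 thousand (those not working and not actively searching are outside the labor force — including those who want a job but have given up searching).
Civilian working-age population = 2,122.02 + 1,127.98 = 3,250.00 thousand.
Unemployment rate = 109.74 / 2,122.02 = 5.17%.
Labor force participation rate = 2,122.02 / 3,250.00 = 65.29%.

Unemployment rate ≈ 5.17%; labor force participation rate ≈ 65.29%.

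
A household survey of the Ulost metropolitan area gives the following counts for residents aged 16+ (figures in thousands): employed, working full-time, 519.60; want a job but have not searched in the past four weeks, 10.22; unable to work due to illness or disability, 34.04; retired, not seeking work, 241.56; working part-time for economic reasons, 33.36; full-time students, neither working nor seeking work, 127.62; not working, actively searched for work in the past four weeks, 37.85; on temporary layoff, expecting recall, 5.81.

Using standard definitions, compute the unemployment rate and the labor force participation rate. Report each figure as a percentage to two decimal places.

Employed = 519.60 + 33.36 = 552.96 thousand (anyone who worked, including part-time for economic reasons, counts as employed).
Unemployed = 37.85 + 5.81 = 43.66 thousand (jobless and actively searching, or on temporary layoff).
Labor force = 552.96 + 43.66 = 596.62 thousand.
Not in labor force = 10.22 + 34.04 + 241.56 + 127.62 = 413.44 thousand (those not working and not actively searching are outside the labor force — including those who want a job but have given up searching).
Civilian working-age population = 596.62 + 413.44 = 1,010.06 thousand.
Unemployment rate = 43.66 / 596.62 = 7.32%.
Labor force participation rate = 596.62 / 1,010.06 = 59.07%.

Unemployment rate ≈ 7.32%; labor force participation rate ≈ 59.07%.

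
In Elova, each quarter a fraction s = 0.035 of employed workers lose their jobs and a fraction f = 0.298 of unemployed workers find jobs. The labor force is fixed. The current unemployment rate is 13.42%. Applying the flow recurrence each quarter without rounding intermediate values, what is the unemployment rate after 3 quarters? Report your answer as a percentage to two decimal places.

Unemployment rate after three quarters ≈ 11.37%.

With a fixed labor force, u_{t+1} = u_t + s·(1−u_t) − f·u_t = u_t·(1−s−f) + s.
Here 1−s−f = 0.667 and s = 0.035.
u_1 = 0.134200 × 0.667 + 0.035 = 0.124511.
u_2 = 0.124511 × 0.667 + 0.035 = 0.118049.
u_3 = 0.118049 × 0.667 + 0.035 = 0.113739.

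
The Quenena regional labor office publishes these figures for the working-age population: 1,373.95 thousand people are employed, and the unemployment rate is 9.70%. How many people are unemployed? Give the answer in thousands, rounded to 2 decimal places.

About 147.59 thousand are unemployed.

Let U be the number unemployed. The labor force is E + U, and U/(E+U) = 0.0970.
So U = 0.0970 × 1,373.95 / (1 − 0.0970) = 133.2731 / 0.9030 ≈ 147.59 thousand.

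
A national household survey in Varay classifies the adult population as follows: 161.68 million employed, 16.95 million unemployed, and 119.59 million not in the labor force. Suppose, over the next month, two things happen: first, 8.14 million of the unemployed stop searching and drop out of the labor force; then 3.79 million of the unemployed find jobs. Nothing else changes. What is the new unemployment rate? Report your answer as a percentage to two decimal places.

New unemployment rate ≈ 2.94%.

Initially, labor force = 161.68 + 16.95 = 178.63 million, so u = 16.95/178.63 = 9.49%.
After the first change, unemployed and labor force both fall by 8.14 → E = 161.68, U = 8.81, labor force = 170.49 million.
After the second change, unemployed falls and employed rises by 3.79; labor force unchanged → E = 165.47, U = 5.02, labor force = 170.49 million.
New unemployment rate = 5.02 / 170.49 = 2.94%.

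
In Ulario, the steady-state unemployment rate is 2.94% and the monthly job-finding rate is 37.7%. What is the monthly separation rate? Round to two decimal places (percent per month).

From u* = s/(s+f): s = u·f/(1−u).
s = 0.0294 × 37.7 / (1 − 0.0294) = 1.1084 / 0.9706 ≈ 1.14% per month.

Separation rate ≈ 1.14% per month.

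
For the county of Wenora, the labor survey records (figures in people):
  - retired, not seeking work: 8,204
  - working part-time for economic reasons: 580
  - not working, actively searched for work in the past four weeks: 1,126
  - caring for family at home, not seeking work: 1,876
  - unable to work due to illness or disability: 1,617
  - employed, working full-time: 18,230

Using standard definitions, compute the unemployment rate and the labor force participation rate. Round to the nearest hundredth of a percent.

Employed = 580 + 18,230 = 18,810 (anyone who worked, including part-time for economic reasons, counts as employed).
Unemployed = 1,126.
Labor force = 18,810 + 1,126 = 19,936.
Not in labor force = 8,204 + 1,876 + 1,617 = 11,697 (those not working and not actively searching are outside the labor force).
Civilian working-age population = 19,936 + 11,697 = 31,633.
Unemployment rate = 1,126 / 19,936 = 5.65%.
Labor force participation rate = 19,936 / 31,633 = 63.02%.

Unemployment rate ≈ 5.65%; labor force participation rate ≈ 63.02%.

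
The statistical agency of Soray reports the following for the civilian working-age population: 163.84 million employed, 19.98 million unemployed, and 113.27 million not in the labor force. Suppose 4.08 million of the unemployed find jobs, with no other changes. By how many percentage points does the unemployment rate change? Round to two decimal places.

Initially, labor force = 163.84 + 19.98 = 183.82 million, so u = 19.98/183.82 = 10.87%.
After the change, unemployed falls and employed rises by 4.08; labor force unchanged → E = 167.92, U = 15.90, labor force = 183.82 million.
New unemployment rate = 15.90 / 183.82 = 8.65%.
Change = 8.65% − 10.87% = −2.22 percentage points.

The unemployment rate changes by −2.22 percentage points.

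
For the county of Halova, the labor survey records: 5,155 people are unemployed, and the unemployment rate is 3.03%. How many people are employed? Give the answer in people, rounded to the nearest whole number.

About 164,977 are employed.

Labor force = U / u = 5,155 / 0.0303 ≈ 170,132.
Employed = labor force − unemployed = 170,132 − 5,155 = 164,977.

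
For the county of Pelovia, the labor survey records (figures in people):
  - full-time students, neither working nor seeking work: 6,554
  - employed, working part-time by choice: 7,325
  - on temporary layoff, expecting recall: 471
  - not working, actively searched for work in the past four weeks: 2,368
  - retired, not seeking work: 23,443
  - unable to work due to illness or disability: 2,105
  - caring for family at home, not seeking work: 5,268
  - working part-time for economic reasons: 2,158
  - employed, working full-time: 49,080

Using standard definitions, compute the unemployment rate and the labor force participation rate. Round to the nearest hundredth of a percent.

Unemployment rate ≈ 4.62%; labor force participation rate ≈ 62.17%.

Employed = 7,325 + 2,158 + 49,080 = 58,563 (anyone who worked, including part-time for economic reasons, counts as employed).
Unemployed = 471 + 2,368 = 2,839 (jobless and actively searching, or on temporary layoff).
Labor force = 58,563 + 2,839 = 61,402.
Not in labor force = 6,554 + 23,443 + 2,105 + 5,268 = 37,370 (those not working and not actively searching are outside the labor force).
Civilian working-age population = 61,402 + 37,370 = 98,772.
Unemployment rate = 2,839 / 61,402 = 4.62%.
Labor force participation rate = 61,402 / 98,772 = 62.17%.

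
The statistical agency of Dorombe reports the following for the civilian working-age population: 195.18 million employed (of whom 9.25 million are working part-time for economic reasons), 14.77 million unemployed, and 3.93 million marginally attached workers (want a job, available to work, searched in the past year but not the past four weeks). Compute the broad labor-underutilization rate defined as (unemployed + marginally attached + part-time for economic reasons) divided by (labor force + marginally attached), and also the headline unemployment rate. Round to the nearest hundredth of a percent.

Labor force = 195.18 + 14.77 = 209.95 million.
Numerator = 14.77 + 3.93 + 9.25 = 27.95 million.
Denominator = 209.95 + 3.93 = 213.88 million.
Broad rate = 27.95 / 213.88 = 13.07%.
Headline unemployment rate = 14.77 / 209.95 = 7.04%.

Broad underutilization rate ≈ 13.07%; headline unemployment rate ≈ 7.04%.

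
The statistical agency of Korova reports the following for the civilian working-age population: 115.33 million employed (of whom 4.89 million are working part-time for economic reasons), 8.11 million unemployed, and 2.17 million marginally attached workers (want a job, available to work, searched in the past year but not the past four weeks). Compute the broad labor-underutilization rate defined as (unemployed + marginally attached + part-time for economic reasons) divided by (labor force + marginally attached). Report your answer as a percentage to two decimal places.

Labor force = 115.33 + 8.11 = 123.44 million.
Numerator = 8.11 + 2.17 + 4.89 = 15.17 million.
Denominator = 123.44 + 2.17 = 125.61 million.
Broad rate = 15.17 / 125.61 = 12.08%.

Broad underutilization rate ≈ 12.08%.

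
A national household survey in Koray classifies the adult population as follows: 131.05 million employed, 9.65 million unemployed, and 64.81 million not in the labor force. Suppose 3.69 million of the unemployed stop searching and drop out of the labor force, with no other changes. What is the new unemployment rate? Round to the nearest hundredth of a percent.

Initially, labor force = 131.05 + 9.65 = 140.70 million, so u = 9.65/140.70 = 6.86%.
After the change, unemployed and labor force both fall by 3.69 → E = 131.05, U = 5.96, labor force = 137.01 million.
New unemployment rate = 5.96 / 137.01 = 4.35%.

New unemployment rate ≈ 4.35%.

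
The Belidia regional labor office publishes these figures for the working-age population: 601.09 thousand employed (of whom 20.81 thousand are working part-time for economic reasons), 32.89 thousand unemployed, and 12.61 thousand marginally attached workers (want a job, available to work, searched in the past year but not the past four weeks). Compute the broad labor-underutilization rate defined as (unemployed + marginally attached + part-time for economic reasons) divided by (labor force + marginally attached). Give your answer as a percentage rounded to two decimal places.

Broad underutilization rate ≈ 10.26%.

Labor force = 601.09 + 32.89 = 633.98 thousand.
Numerator = 32.89 + 12.61 + 20.81 = 66.31 thousand.
Denominator = 633.98 + 12.61 = 646.59 thousand.
Broad rate = 66.31 / 646.59 = 10.26%.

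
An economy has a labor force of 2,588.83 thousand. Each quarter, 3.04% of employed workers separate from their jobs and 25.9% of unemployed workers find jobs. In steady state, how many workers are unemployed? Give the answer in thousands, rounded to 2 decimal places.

About 271.94 thousand are unemployed in steady state.

Steady-state unemployment rate u* = s/(s+f) = 3.04/(3.04+25.9) = 0.105045.
Unemployed = u* × labor force = 0.105045 × 2,588.83 ≈ 271.94 thousand.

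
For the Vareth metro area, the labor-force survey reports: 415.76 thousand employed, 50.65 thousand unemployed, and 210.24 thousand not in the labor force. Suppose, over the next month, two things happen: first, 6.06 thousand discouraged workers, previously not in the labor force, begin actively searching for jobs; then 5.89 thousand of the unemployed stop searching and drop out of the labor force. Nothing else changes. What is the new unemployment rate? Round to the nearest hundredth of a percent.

Initially, labor force = 415.76 + 50.65 = 466.41 thousand, so u = 50.65/466.41 = 10.86%.
After the first change, unemployed and labor force both rise by 6.06 → E = 415.76, U = 56.71, labor force = 472.47 thousand.
After the second change, unemployed and labor force both fall by 5.89 → E = 415.76, U = 50.82, labor force = 466.58 thousand.
New unemployment rate = 50.82 / 466.58 = 10.89%.

New unemployment rate ≈ 10.89%.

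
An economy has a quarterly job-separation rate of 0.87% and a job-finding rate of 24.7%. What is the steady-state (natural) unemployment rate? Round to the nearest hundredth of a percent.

Steady-state unemployment rate ≈ 3.40%.

At steady state the flows balance: s·E = f·U, so U/(E+U) = s/(s+f).
u* = 0.87 / (0.87 + 24.7) = 0.87 / 25.57 = 3.40%.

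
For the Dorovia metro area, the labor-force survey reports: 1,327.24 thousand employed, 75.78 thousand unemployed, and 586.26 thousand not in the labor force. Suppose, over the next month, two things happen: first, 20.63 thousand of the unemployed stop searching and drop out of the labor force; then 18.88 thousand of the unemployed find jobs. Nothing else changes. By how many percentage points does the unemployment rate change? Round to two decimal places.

The unemployment rate changes by −2.78 percentage points.

Initially, labor force = 1,327.24 + 75.78 = 1,403.02 thousand, so u = 75.78/1,403.02 = 5.40%.
After the first change, unemployed and labor force both fall by 20.63 → E = 1,327.24, U = 55.15, labor force = 1,382.39 thousand.
After the second change, unemployed falls and employed rises by 18.88; labor force unchanged → E = 1,346.12, U = 36.27, labor force = 1,382.39 thousand.
New unemployment rate = 36.27 / 1,382.39 = 2.62%.
Change = 2.62% − 5.40% = −2.78 percentage points.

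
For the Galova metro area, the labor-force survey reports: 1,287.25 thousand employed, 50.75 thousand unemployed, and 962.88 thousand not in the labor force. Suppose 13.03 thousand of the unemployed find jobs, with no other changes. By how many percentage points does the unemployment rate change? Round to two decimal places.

The unemployment rate changes by −0.97 percentage points.

Initially, labor force = 1,287.25 + 50.75 = 1,338.00 thousand, so u = 50.75/1,338.00 = 3.79%.
After the change, unemployed falls and employed rises by 13.03; labor force unchanged → E = 1,300.28, U = 37.72, labor force = 1,338.00 thousand.
New unemployment rate = 37.72 / 1,338.00 = 2.82%.
Change = 2.82% − 3.79% = −0.97 percentage points.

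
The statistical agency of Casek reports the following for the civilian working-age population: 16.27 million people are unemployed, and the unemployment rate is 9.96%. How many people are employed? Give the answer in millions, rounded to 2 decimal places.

Labor force = U / u = 16.27 / 0.0996 ≈ 163.35 million.
Employed = labor force − unemployed = 163.35 − 16.27 = 147.08 million.

About 147.08 million are employed.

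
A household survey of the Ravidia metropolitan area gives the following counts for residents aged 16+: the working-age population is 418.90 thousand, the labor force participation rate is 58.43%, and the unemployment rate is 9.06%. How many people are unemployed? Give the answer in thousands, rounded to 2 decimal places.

About 22.18 thousand are unemployed.

Labor force = 0.5843 × 418.90 = 244.76 thousand.
Unemployed = 0.0906 × 244.76 ≈ 22.18 thousand.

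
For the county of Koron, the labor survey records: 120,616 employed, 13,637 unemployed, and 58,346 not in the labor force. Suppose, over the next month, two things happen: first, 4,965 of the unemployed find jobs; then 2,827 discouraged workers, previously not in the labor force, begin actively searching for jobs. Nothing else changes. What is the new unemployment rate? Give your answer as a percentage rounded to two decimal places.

Initially, labor force = 120,616 + 13,637 = 134,253, so u = 13,637/134,253 = 10.16%.
After the first change, unemployed falls and employed rises by 4,965; labor force unchanged → E = 125,581, U = 8,672, labor force = 134,253.
After the second change, unemployed and labor force both rise by 2,827 → E = 125,581, U = 11,499, labor force = 137,080.
New unemployment rate = 11,499 / 137,080 = 8.39%.

New unemployment rate ≈ 8.39%.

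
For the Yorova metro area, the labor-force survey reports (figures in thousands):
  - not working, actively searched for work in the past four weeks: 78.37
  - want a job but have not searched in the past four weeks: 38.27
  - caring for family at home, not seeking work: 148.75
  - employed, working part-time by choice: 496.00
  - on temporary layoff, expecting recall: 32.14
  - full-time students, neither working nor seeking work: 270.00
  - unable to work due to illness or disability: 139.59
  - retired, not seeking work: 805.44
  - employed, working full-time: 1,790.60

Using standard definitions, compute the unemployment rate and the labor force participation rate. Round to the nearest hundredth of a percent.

Employed = 496.00 + 1,790.60 = 2,286.60 thousand.
Unemployed = 78.37 + 32.14 = 110.51 thousand (jobless and actively searching, or on temporary layoff).
Labor force = 2,286.60 + 110.51 = 2,397.11 thousand.
Not in labor force = 38.27 + 148.75 + 270.00 + 139.59 + 805.44 = 1,402.05 thousand (those not working and not actively searching are outside the labor force — including those who want a job but have given up searching).
Civilian working-age population = 2,397.11 + 1,402.05 = 3,799.16 thousand.
Unemployment rate = 110.51 / 2,397.11 = 4.61%.
Labor force participation rate = 2,397.11 / 3,799.16 = 63.10%.

Unemployment rate ≈ 4.61%; labor force participation rate ≈ 63.10%.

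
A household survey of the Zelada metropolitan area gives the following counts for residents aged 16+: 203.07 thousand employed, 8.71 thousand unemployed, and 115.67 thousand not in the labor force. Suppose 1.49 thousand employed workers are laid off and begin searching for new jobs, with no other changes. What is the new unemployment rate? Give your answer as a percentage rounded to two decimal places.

New unemployment rate ≈ 4.82%.

Initially, labor force = 203.07 + 8.71 = 211.78 thousand, so u = 8.71/211.78 = 4.11%.
After the change, employed falls and unemployed rises by 1.49; labor force unchanged → E = 201.58, U = 10.20, labor force = 211.78 thousand.
New unemployment rate = 10.20 / 211.78 = 4.82%.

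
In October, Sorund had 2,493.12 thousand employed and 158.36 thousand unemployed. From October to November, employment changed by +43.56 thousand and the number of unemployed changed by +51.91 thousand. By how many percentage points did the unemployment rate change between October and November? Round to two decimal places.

October: labor force = 2,493.12 + 158.36 = 2,651.48; u = 158.36/2,651.48 = 5.97%.
November: labor force = 2,536.68 + 210.27 = 2,746.95; u = 210.27/2,746.95 = 7.65%.
Change = 7.65% − 5.97% = +1.68 pp.

The unemployment rate changed by +1.68 percentage points.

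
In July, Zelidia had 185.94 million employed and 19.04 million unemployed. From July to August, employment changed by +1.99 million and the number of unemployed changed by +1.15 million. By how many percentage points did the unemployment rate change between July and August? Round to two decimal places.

The unemployment rate changed by +0.41 percentage points.

July: labor force = 185.94 + 19.04 = 204.98; u = 19.04/204.98 = 9.29%.
August: labor force = 187.93 + 20.19 = 208.12; u = 20.19/208.12 = 9.70%.
Change = 9.70% − 9.29% = +0.41 pp.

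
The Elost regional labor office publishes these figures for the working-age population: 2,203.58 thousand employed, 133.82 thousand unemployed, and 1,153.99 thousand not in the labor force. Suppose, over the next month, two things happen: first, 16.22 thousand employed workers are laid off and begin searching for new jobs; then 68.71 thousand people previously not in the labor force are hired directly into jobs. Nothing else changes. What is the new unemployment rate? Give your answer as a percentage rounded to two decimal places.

Initially, labor force = 2,203.58 + 133.82 = 2,337.40 thousand, so u = 133.82/2,337.40 = 5.73%.
After the first change, employed falls and unemployed rises by 16.22; labor force unchanged → E = 2,187.36, U = 150.04, labor force = 2,337.40 thousand.
After the second change, employed and labor force both rise by 68.71; unemployed unchanged → E = 2,256.07, U = 150.04, labor force = 2,406.11 thousand.
New unemployment rate = 150.04 / 2,406.11 = 6.24%.

New unemployment rate ≈ 6.24%.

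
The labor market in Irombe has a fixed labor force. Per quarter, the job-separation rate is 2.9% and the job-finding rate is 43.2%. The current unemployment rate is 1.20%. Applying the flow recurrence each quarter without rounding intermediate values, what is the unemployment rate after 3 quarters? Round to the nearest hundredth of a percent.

Unemployment rate after three quarters ≈ 5.49%.

With a fixed labor force, u_{t+1} = u_t + s·(1−u_t) − f·u_t = u_t·(1−s−f) + s.
Here 1−s−f = 0.539 and s = 0.029.
u_1 = 0.012000 × 0.539 + 0.029 = 0.035468.
u_2 = 0.035468 × 0.539 + 0.029 = 0.048117.
u_3 = 0.048117 × 0.539 + 0.029 = 0.054935.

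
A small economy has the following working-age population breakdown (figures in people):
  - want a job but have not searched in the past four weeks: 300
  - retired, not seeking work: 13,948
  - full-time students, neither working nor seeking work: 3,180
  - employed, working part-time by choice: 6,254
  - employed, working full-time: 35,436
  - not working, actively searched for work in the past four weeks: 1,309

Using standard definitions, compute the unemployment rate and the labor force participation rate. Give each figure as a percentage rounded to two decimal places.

Unemployment rate ≈ 3.04%; labor force participation rate ≈ 71.16%.

Employed = 6,254 + 35,436 = 41,690.
Unemployed = 1,309.
Labor force = 41,690 + 1,309 = 42,999.
Not in labor force = 300 + 13,948 + 3,180 = 17,428 (those not working and not actively searching are outside the labor force — including those who want a job but have given up searching).
Civilian working-age population = 42,999 + 17,428 = 60,427.
Unemployment rate = 1,309 / 42,999 = 3.04%.
Labor force participation rate = 42,999 / 60,427 = 71.16%.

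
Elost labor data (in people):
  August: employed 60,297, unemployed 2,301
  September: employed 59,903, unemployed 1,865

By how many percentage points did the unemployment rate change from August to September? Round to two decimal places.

The unemployment rate changed by −0.66 percentage points.

August: labor force = 60,297 + 2,301 = 62,598; u = 2,301/62,598 = 3.68%.
September: labor force = 59,903 + 1,865 = 61,768; u = 1,865/61,768 = 3.02%.
Change = 3.02% − 3.68% = −0.66 pp.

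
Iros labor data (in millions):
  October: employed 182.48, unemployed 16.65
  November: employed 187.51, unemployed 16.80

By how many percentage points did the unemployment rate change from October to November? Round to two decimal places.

The unemployment rate changed by −0.14 percentage points.

October: labor force = 182.48 + 16.65 = 199.13; u = 16.65/199.13 = 8.36%.
November: labor force = 187.51 + 16.80 = 204.31; u = 16.80/204.31 = 8.22%.
Change = 8.22% − 8.36% = −0.14 pp.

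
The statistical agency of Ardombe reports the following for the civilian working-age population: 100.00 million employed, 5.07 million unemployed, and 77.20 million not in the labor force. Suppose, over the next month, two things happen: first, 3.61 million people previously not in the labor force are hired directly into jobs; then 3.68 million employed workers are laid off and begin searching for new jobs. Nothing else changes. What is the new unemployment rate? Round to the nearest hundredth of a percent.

Initially, labor force = 100.00 + 5.07 = 105.07 million, so u = 5.07/105.07 = 4.83%.
After the first change, employed and labor force both rise by 3.61; unemployed unchanged → E = 103.61, U = 5.07, labor force = 108.68 million.
After the second change, employed falls and unemployed rises by 3.68; labor force unchanged → E = 99.93, U = 8.75, labor force = 108.68 million.
New unemployment rate = 8.75 / 108.68 = 8.05%.

New unemployment rate ≈ 8.05%.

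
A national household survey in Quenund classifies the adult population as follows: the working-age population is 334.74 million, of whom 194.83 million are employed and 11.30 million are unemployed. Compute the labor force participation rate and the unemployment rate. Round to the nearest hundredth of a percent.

Labor force = employed + unemployed = 194.83 + 11.30 = 206.13 million.
Unemployment rate = 11.30 / 206.13 = 5.48%.
Labor force participation rate = 206.13 / 334.74 = 61.58%.

Labor force participation rate ≈ 61.58%; unemployment rate ≈ 5.48%.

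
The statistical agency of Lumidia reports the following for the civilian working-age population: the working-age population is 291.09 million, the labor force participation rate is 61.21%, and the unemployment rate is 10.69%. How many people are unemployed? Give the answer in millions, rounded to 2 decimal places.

Labor force = 0.6121 × 291.09 = 178.18 million.
Unemployed = 0.1069 × 178.18 ≈ 19.05 million.

About 19.05 million are unemployed.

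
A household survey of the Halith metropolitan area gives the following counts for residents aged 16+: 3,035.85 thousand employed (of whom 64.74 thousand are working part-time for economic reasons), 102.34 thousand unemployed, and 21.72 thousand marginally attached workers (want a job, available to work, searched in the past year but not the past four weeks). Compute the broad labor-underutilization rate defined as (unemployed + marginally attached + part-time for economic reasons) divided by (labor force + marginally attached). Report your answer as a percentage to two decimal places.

Labor force = 3,035.85 + 102.34 = 3,138.19 thousand.
Numerator = 102.34 + 21.72 + 64.74 = 188.80 thousand.
Denominator = 3,138.19 + 21.72 = 3,159.91 thousand.
Broad rate = 188.80 / 3,159.91 = 5.97%.

Broad underutilization rate ≈ 5.97%.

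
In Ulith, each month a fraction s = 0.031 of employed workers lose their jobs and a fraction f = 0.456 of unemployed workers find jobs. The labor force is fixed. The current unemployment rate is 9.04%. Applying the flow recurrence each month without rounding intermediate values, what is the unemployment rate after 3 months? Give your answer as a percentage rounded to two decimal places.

With a fixed labor force, u_{t+1} = u_t + s·(1−u_t) − f·u_t = u_t·(1−s−f) + s.
Here 1−s−f = 0.513 and s = 0.031.
u_1 = 0.090400 × 0.513 + 0.031 = 0.077375.
u_2 = 0.077375 × 0.513 + 0.031 = 0.070693.
u_3 = 0.070693 × 0.513 + 0.031 = 0.067266.

Unemployment rate after three months ≈ 6.73%.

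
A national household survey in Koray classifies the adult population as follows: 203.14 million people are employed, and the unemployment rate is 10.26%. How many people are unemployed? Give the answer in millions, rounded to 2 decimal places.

Let U be the number unemployed. The labor force is E + U, and U/(E+U) = 0.1026.
So U = 0.1026 × 203.14 / (1 − 0.1026) = 20.8422 / 0.8974 ≈ 23.23 million.

About 23.23 million are unemployed.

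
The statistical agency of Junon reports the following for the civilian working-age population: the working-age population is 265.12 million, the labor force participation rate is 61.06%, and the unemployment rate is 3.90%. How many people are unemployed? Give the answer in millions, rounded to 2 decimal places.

Labor force = 0.6106 × 265.12 = 161.88 million.
Unemployed = 0.0390 × 161.88 ≈ 6.31 million.

About 6.31 million are unemployed.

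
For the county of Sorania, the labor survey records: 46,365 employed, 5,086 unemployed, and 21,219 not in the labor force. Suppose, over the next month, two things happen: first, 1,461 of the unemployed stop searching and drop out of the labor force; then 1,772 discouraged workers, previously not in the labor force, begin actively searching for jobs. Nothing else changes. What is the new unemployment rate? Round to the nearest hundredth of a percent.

Initially, labor force = 46,365 + 5,086 = 51,451, so u = 5,086/51,451 = 9.89%.
After the first change, unemployed and labor force both fall by 1,461 → E = 46,365, U = 3,625, labor force = 49,990.
After the second change, unemployed and labor force both rise by 1,772 → E = 46,365, U = 5,397, labor force = 51,762.
New unemployment rate = 5,397 / 51,762 = 10.43%.

New unemployment rate ≈ 10.43%.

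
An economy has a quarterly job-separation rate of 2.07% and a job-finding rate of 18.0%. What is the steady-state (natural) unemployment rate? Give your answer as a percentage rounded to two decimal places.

Steady-state unemployment rate ≈ 10.31%.

At steady state the flows balance: s·E = f·U, so U/(E+U) = s/(s+f).
u* = 2.07 / (2.07 + 18.0) = 2.07 / 20.07 = 10.31%.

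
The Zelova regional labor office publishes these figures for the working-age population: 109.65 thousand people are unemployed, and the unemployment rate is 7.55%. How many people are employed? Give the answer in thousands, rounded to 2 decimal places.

About 1,342.67 thousand are employed.

Labor force = U / u = 109.65 / 0.0755 ≈ 1,452.32 thousand.
Employed = labor force − unemployed = 1,452.32 − 109.65 = 1,342.67 thousand.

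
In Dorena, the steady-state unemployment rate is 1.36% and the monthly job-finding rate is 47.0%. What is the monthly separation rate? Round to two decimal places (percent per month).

From u* = s/(s+f): s = u·f/(1−u).
s = 0.0136 × 47.0 / (1 − 0.0136) = 0.6392 / 0.9864 ≈ 0.65% per month.

Separation rate ≈ 0.65% per month.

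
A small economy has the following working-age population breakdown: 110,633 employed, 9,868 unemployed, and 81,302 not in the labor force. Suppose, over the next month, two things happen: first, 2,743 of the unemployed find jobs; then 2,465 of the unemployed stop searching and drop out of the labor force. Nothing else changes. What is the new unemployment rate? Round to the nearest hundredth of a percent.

Initially, labor force = 110,633 + 9,868 = 120,501, so u = 9,868/120,501 = 8.19%.
After the first change, unemployed falls and employed rises by 2,743; labor force unchanged → E = 113,376, U = 7,125, labor force = 120,501.
After the second change, unemployed and labor force both fall by 2,465 → E = 113,376, U = 4,660, labor force = 118,036.
New unemployment rate = 4,660 / 118,036 = 3.95%.

New unemployment rate ≈ 3.95%.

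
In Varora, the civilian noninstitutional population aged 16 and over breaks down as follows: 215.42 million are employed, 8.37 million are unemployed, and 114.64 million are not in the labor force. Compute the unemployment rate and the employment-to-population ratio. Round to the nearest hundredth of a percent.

Unemployment rate ≈ 3.74%; employment-population ratio ≈ 63.65%.

Labor force = employed + unemployed = 215.42 + 8.37 = 223.79 million.
Working-age population = 223.79 + 114.64 = 338.43 million.
Unemployment rate = 8.37 / 223.79 = 3.74%.
Employment-population ratio = 215.42 / 338.43 = 63.65%.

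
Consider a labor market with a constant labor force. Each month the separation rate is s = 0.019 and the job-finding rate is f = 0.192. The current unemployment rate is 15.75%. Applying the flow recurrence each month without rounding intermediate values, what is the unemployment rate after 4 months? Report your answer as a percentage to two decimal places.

With a fixed labor force, u_{t+1} = u_t + s·(1−u_t) − f·u_t = u_t·(1−s−f) + s.
Here 1−s−f = 0.789 and s = 0.019.
u_1 = 0.157500 × 0.789 + 0.019 = 0.143267.
u_2 = 0.143267 × 0.789 + 0.019 = 0.132038.
u_3 = 0.132038 × 0.789 + 0.019 = 0.123178.
u_4 = 0.123178 × 0.789 + 0.019 = 0.116187.

Unemployment rate after four months ≈ 11.62%.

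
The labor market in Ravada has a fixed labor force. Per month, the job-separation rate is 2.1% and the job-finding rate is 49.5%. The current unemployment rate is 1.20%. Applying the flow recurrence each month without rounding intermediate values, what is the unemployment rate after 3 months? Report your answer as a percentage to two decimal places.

With a fixed labor force, u_{t+1} = u_t + s·(1−u_t) − f·u_t = u_t·(1−s−f) + s.
Here 1−s−f = 0.484 and s = 0.021.
u_1 = 0.012000 × 0.484 + 0.021 = 0.026808.
u_2 = 0.026808 × 0.484 + 0.021 = 0.033975.
u_3 = 0.033975 × 0.484 + 0.021 = 0.037444.

Unemployment rate after three months ≈ 3.74%.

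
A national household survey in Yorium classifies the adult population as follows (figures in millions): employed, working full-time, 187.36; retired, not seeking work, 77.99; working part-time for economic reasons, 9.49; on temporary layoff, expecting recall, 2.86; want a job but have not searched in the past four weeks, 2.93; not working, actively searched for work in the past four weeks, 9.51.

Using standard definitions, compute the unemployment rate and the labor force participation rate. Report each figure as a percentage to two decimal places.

Unemployment rate ≈ 5.91%; labor force participation rate ≈ 72.11%.

Employed = 187.36 + 9.49 = 196.85 million (anyone who worked, including part-time for economic reasons, counts as employed).
Unemployed = 2.86 + 9.51 = 12.37 million (jobless and actively searching, or on temporary layoff).
Labor force = 196.85 + 12.37 = 209.22 million.
Not in labor force = 77.99 + 2.93 = 80.92 million (those not working and not actively searching are outside the labor force — including those who want a job but have given up searching).
Civilian working-age population = 209.22 + 80.92 = 290.14 million.
Unemployment rate = 12.37 / 209.22 = 5.91%.
Labor force participation rate = 209.22 / 290.14 = 72.11%.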